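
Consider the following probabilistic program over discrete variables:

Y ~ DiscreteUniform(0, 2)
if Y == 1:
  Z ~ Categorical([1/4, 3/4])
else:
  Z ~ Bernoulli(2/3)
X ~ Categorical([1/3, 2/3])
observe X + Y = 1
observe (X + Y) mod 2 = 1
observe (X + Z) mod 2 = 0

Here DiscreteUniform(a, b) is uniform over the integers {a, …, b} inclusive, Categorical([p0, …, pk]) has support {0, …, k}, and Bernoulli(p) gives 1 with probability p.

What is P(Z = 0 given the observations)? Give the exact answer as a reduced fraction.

Enumerate traces; 2 have nonzero weight after conditioning:
  (Y=0, Z=1, X=1) weight 4/27
  (Y=1, Z=0, X=0) weight 1/36
Group by Z:
  weight(Z=0) = 1/36
  weight(Z=1) = 4/27
Total weight = 1/36 + 4/27 = 19/108
P(Z=0 | obs) = 1/36 / 19/108 = 3/19
P(Z=1 | obs) = 4/27 / 19/108 = 16/19

P(Z = 0 | obs) = 3/19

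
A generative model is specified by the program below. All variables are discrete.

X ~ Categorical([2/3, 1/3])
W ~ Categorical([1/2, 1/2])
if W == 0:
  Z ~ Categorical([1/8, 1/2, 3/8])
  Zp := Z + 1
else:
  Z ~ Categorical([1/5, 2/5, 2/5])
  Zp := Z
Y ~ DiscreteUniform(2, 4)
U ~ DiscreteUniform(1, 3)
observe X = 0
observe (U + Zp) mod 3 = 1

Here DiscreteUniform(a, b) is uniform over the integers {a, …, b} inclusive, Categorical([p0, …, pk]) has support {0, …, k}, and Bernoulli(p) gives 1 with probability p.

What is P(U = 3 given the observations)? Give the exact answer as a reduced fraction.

Enumerate traces; 18 have nonzero weight after conditioning:
  (X=0, W=0, Z=0, Y=2, U=3) weight 1/216
  (X=0, W=0, Z=0, Y=3, U=3) weight 1/216
  (X=0, W=0, Z=0, Y=4, U=3) weight 1/216
  (X=0, W=0, Z=1, Y=2, U=2) weight 1/54
  (X=0, W=0, Z=1, Y=3, U=2) weight 1/54
  (X=0, W=0, Z=1, Y=4, U=2) weight 1/54
  (X=0, W=0, Z=2, Y=2, U=1) weight 1/72
  (X=0, W=0, Z=2, Y=3, U=1) weight 1/72
  … 10 more
Group by U:
  weight(U=1) = 23/360
  weight(U=2) = 1/10
  weight(U=3) = 7/120
Total weight = 23/360 + 1/10 + 7/120 = 2/9
P(U=1 | obs) = 23/360 / 2/9 = 23/80
P(U=2 | obs) = 1/10 / 2/9 = 9/20
P(U=3 | obs) = 7/120 / 2/9 = 21/80

P(U = 3 | obs) = 21/80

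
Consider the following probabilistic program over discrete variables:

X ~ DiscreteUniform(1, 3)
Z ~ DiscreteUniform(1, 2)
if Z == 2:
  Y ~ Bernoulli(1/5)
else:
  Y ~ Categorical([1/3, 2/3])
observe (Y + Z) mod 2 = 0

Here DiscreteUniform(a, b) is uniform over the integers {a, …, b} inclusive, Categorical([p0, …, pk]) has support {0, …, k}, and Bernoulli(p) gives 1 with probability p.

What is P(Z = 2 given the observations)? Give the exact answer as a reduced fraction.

P(Z = 2 | obs) = 6/11

Enumerate traces; 6 have nonzero weight after conditioning:
  (X=1, Z=1, Y=1) weight 1/9
  (X=1, Z=2, Y=0) weight 2/15
  (X=2, Z=1, Y=1) weight 1/9
  (X=2, Z=2, Y=0) weight 2/15
  (X=3, Z=1, Y=1) weight 1/9
  (X=3, Z=2, Y=0) weight 2/15
Group by Z:
  weight(Z=1) = 1/3
  weight(Z=2) = 2/5
Total weight = 1/3 + 2/5 = 11/15
P(Z=1 | obs) = 1/3 / 11/15 = 5/11
P(Z=2 | obs) = 2/5 / 11/15 = 6/11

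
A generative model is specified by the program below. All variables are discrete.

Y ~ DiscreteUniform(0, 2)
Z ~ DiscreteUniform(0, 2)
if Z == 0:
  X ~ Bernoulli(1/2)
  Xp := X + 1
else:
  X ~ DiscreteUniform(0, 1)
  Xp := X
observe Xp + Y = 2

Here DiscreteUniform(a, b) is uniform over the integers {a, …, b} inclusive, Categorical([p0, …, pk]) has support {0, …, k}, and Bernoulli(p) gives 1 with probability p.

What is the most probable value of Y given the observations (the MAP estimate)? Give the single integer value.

argmax_v P(Y = v | obs) = 1

Enumerate traces; 6 have nonzero weight after conditioning:
  (Y=0, Z=0, X=1) weight 1/18
  (Y=1, Z=0, X=0) weight 1/18
  (Y=1, Z=1, X=1) weight 1/18
  (Y=1, Z=2, X=1) weight 1/18
  (Y=2, Z=1, X=0) weight 1/18
  (Y=2, Z=2, X=0) weight 1/18
Group by Y:
  weight(Y=0) = 1/18
  weight(Y=1) = 1/6
  weight(Y=2) = 1/9
Total weight = 1/18 + 1/6 + 1/9 = 1/3
P(Y=0 | obs) = 1/18 / 1/3 = 1/6
P(Y=1 | obs) = 1/6 / 1/3 = 1/2
P(Y=2 | obs) = 1/9 / 1/3 = 1/3
argmax = 1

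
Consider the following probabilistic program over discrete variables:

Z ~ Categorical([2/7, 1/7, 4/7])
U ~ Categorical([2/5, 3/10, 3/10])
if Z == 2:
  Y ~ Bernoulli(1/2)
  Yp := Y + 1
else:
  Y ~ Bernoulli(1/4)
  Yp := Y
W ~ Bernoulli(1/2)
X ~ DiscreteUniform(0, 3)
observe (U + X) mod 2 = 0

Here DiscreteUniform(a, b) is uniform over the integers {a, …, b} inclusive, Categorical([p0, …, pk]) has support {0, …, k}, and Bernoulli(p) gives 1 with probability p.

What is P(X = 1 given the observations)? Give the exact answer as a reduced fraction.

P(X = 1 | obs) = 3/20

Enumerate traces; 72 have nonzero weight after conditioning:
  (Z=0, U=0, Y=0, W=0, X=0) weight 3/280
  (Z=0, U=0, Y=0, W=0, X=2) weight 3/280
  (Z=0, U=0, Y=0, W=1, X=0) weight 3/280
  (Z=0, U=0, Y=0, W=1, X=2) weight 3/280
  (Z=0, U=0, Y=1, W=0, X=0) weight 1/280
  (Z=0, U=0, Y=1, W=0, X=2) weight 1/280
  (Z=0, U=0, Y=1, W=1, X=0) weight 1/280
  (Z=0, U=0, Y=1, W=1, X=2) weight 1/280
  (Z=0, U=1, Y=0, W=0, X=1) weight 9/1120
  (Z=0, U=1, Y=0, W=0, X=3) weight 9/1120
  … 62 more
Group by X:
  weight(X=0) = 7/40
  weight(X=1) = 3/40
  weight(X=2) = 7/40
  weight(X=3) = 3/40
Total weight = 7/40 + 3/40 + 7/40 + 3/40 = 1/2
P(X=0 | obs) = 7/40 / 1/2 = 7/20
P(X=1 | obs) = 3/40 / 1/2 = 3/20
P(X=2 | obs) = 7/40 / 1/2 = 7/20
P(X=3 | obs) = 3/40 / 1/2 = 3/20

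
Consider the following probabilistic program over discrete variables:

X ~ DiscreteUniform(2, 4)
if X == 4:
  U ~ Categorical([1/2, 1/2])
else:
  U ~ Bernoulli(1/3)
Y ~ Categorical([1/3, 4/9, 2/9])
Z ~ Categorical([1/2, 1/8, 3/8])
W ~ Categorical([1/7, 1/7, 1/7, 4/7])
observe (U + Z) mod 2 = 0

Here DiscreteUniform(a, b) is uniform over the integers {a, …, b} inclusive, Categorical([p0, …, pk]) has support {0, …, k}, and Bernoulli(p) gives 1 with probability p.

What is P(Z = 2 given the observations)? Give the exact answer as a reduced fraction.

P(Z = 2 | obs) = 11/28

Enumerate traces; 108 have nonzero weight after conditioning:
  (X=2, U=0, Y=0, Z=0, W=0) weight 1/189
  (X=2, U=0, Y=0, Z=0, W=1) weight 1/189
  (X=2, U=0, Y=0, Z=0, W=2) weight 1/189
  (X=2, U=0, Y=0, Z=0, W=3) weight 4/189
  (X=2, U=0, Y=0, Z=2, W=0) weight 1/252
  (X=2, U=0, Y=0, Z=2, W=1) weight 1/252
  (X=2, U=0, Y=0, Z=2, W=2) weight 1/252
  (X=2, U=0, Y=0, Z=2, W=3) weight 1/63
  (X=2, U=1, Y=0, Z=1, W=0) weight 1/1512
  … 99 more
Group by Z:
  weight(Z=0) = 11/36
  weight(Z=1) = 7/144
  weight(Z=2) = 11/48
Total weight = 11/36 + 7/144 + 11/48 = 7/12
P(Z=0 | obs) = 11/36 / 7/12 = 11/21
P(Z=1 | obs) = 7/144 / 7/12 = 1/12
P(Z=2 | obs) = 11/48 / 7/12 = 11/28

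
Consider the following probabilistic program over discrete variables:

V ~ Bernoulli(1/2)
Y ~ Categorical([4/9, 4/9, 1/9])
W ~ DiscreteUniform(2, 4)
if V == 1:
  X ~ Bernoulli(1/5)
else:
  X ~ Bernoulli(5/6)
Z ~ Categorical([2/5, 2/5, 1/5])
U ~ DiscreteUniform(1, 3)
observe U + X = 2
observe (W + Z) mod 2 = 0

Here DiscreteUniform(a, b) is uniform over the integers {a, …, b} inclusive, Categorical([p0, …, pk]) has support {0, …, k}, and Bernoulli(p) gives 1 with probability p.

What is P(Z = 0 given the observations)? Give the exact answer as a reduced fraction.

P(Z = 0 | obs) = 1/2

Enumerate traces; 60 have nonzero weight after conditioning:
  (V=0, Y=0, W=2, X=0, Z=0, U=2) weight 2/1215
  (V=0, Y=0, W=2, X=0, Z=2, U=2) weight 1/1215
  (V=0, Y=0, W=2, X=1, Z=0, U=1) weight 2/243
  (V=0, Y=0, W=2, X=1, Z=2, U=1) weight 1/243
  (V=0, Y=0, W=3, X=0, Z=1, U=2) weight 2/1215
  (V=0, Y=0, W=3, X=1, Z=1, U=1) weight 2/243
  (V=0, Y=0, W=4, X=0, Z=0, U=2) weight 2/1215
  (V=0, Y=0, W=4, X=0, Z=2, U=2) weight 1/1215
  … 52 more
Group by Z:
  weight(Z=0) = 4/45
  weight(Z=1) = 2/45
  weight(Z=2) = 2/45
Total weight = 4/45 + 2/45 + 2/45 = 8/45
P(Z=0 | obs) = 4/45 / 8/45 = 1/2
P(Z=1 | obs) = 2/45 / 8/45 = 1/4
P(Z=2 | obs) = 2/45 / 8/45 = 1/4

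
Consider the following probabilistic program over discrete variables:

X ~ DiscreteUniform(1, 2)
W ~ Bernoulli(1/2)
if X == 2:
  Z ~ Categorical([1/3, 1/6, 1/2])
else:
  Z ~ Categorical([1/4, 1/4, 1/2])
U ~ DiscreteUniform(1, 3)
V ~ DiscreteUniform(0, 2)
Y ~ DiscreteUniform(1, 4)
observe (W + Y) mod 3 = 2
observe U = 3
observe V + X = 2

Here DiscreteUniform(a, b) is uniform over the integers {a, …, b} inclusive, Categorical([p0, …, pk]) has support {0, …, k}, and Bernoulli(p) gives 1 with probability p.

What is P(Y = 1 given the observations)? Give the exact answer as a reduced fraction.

P(Y = 1 | obs) = 1/3

Enumerate traces; 18 have nonzero weight after conditioning:
  (X=1, W=0, Z=0, U=3, V=1, Y=2) weight 1/576
  (X=1, W=0, Z=1, U=3, V=1, Y=2) weight 1/576
  (X=1, W=0, Z=2, U=3, V=1, Y=2) weight 1/288
  (X=1, W=1, Z=0, U=3, V=1, Y=1) weight 1/576
  (X=1, W=1, Z=0, U=3, V=1, Y=4) weight 1/576
  (X=1, W=1, Z=1, U=3, V=1, Y=1) weight 1/576
  (X=1, W=1, Z=1, U=3, V=1, Y=4) weight 1/576
  (X=1, W=1, Z=2, U=3, V=1, Y=1) weight 1/288
  … 10 more
Group by Y:
  weight(Y=1) = 1/72
  weight(Y=2) = 1/72
  weight(Y=4) = 1/72
Total weight = 1/72 + 1/72 + 1/72 = 1/24
P(Y=1 | obs) = 1/72 / 1/24 = 1/3
P(Y=2 | obs) = 1/72 / 1/24 = 1/3
P(Y=4 | obs) = 1/72 / 1/24 = 1/3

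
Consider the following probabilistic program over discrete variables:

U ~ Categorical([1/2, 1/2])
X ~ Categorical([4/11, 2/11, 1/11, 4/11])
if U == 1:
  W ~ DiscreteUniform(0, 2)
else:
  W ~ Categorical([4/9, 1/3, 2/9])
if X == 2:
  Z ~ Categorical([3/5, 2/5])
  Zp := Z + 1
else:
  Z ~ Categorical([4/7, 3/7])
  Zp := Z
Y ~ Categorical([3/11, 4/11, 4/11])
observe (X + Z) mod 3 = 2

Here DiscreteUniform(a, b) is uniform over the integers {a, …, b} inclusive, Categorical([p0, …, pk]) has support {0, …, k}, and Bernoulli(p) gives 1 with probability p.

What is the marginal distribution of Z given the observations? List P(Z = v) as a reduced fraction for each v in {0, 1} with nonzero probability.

P(Z=0) = 7/17, P(Z=1) = 10/17

Enumerate traces; 36 have nonzero weight after conditioning:
  (U=0, X=1, W=0, Z=1, Y=0) weight 4/847
  (U=0, X=1, W=0, Z=1, Y=1) weight 16/2541
  (U=0, X=1, W=0, Z=1, Y=2) weight 16/2541
  (U=0, X=1, W=1, Z=1, Y=0) weight 3/847
  (U=0, X=1, W=1, Z=1, Y=1) weight 4/847
  (U=0, X=1, W=1, Z=1, Y=2) weight 4/847
  (U=0, X=1, W=2, Z=1, Y=0) weight 2/847
  (U=0, X=1, W=2, Z=1, Y=1) weight 8/2541
  (U=0, X=2, W=0, Z=0, Y=0) weight 2/605
  … 27 more
Group by Z:
  weight(Z=0) = 3/55
  weight(Z=1) = 6/77
Total weight = 3/55 + 6/77 = 51/385
P(Z=0 | obs) = 3/55 / 51/385 = 7/17
P(Z=1 | obs) = 6/77 / 51/385 = 10/17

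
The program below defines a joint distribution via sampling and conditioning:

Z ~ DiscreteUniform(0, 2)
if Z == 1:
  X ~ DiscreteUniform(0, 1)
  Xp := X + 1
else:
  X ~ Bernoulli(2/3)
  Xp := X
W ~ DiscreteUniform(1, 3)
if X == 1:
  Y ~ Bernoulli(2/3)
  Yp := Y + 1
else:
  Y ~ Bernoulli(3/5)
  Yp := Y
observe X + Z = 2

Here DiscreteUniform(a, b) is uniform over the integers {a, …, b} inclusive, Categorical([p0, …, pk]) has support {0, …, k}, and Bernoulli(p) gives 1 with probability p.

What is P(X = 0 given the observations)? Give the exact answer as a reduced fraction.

Enumerate traces; 12 have nonzero weight after conditioning:
  (Z=1, X=1, W=1, Y=0) weight 1/54
  (Z=1, X=1, W=1, Y=1) weight 1/27
  (Z=1, X=1, W=2, Y=0) weight 1/54
  (Z=1, X=1, W=2, Y=1) weight 1/27
  (Z=1, X=1, W=3, Y=0) weight 1/54
  (Z=1, X=1, W=3, Y=1) weight 1/27
  (Z=2, X=0, W=1, Y=0) weight 2/135
  (Z=2, X=0, W=1, Y=1) weight 1/45
  … 4 more
Group by X:
  weight(X=0) = 1/9
  weight(X=1) = 1/6
Total weight = 1/9 + 1/6 = 5/18
P(X=0 | obs) = 1/9 / 5/18 = 2/5
P(X=1 | obs) = 1/6 / 5/18 = 3/5

P(X = 0 | obs) = 2/5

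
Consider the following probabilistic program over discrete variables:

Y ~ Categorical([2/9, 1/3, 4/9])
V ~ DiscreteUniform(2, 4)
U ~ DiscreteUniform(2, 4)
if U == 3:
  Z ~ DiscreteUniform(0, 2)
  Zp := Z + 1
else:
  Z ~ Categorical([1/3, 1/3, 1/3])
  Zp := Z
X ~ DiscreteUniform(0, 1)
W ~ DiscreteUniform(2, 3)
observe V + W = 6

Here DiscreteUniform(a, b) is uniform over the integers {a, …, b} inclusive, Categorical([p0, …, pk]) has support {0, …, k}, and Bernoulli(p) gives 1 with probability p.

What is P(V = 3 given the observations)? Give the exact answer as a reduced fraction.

P(V = 3 | obs) = 1/2

Enumerate traces; 108 have nonzero weight after conditioning:
  (Y=0, V=3, U=2, Z=0, X=0, W=3) weight 1/486
  (Y=0, V=3, U=2, Z=0, X=1, W=3) weight 1/486
  (Y=0, V=3, U=2, Z=1, X=0, W=3) weight 1/486
  (Y=0, V=3, U=2, Z=1, X=1, W=3) weight 1/486
  (Y=0, V=3, U=2, Z=2, X=0, W=3) weight 1/486
  (Y=0, V=3, U=2, Z=2, X=1, W=3) weight 1/486
  (Y=0, V=3, U=3, Z=0, X=0, W=3) weight 1/486
  (Y=0, V=3, U=3, Z=0, X=1, W=3) weight 1/486
  (Y=0, V=4, U=2, Z=0, X=0, W=2) weight 1/486
  … 99 more
Group by V:
  weight(V=3) = 1/6
  weight(V=4) = 1/6
Total weight = 1/6 + 1/6 = 1/3
P(V=3 | obs) = 1/6 / 1/3 = 1/2
P(V=4 | obs) = 1/6 / 1/3 = 1/2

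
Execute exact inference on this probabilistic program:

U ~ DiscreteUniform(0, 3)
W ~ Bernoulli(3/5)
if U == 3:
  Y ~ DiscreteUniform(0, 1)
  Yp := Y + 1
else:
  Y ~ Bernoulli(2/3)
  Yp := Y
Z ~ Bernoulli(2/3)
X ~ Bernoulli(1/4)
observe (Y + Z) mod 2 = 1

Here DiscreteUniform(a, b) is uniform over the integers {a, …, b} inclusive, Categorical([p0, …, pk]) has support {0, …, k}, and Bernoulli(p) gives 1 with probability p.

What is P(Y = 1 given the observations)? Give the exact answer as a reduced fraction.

Enumerate traces; 32 have nonzero weight after conditioning:
  (U=0, W=0, Y=0, Z=1, X=0) weight 1/60
  (U=0, W=0, Y=0, Z=1, X=1) weight 1/180
  (U=0, W=0, Y=1, Z=0, X=0) weight 1/60
  (U=0, W=0, Y=1, Z=0, X=1) weight 1/180
  (U=0, W=1, Y=0, Z=1, X=0) weight 1/40
  (U=0, W=1, Y=0, Z=1, X=1) weight 1/120
  (U=0, W=1, Y=1, Z=0, X=0) weight 1/40
  (U=0, W=1, Y=1, Z=0, X=1) weight 1/120
  … 24 more
Group by Y:
  weight(Y=0) = 1/4
  weight(Y=1) = 5/24
Total weight = 1/4 + 5/24 = 11/24
P(Y=0 | obs) = 1/4 / 11/24 = 6/11
P(Y=1 | obs) = 5/24 / 11/24 = 5/11

P(Y = 1 | obs) = 5/11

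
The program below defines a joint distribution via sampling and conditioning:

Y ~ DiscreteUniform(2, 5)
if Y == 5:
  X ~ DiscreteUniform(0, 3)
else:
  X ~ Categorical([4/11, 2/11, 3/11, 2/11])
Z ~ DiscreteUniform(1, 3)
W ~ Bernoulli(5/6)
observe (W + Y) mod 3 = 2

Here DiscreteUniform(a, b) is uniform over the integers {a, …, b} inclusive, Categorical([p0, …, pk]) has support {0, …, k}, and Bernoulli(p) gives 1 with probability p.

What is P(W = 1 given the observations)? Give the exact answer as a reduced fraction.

P(W = 1 | obs) = 5/7

Enumerate traces; 36 have nonzero weight after conditioning:
  (Y=2, X=0, Z=1, W=0) weight 1/198
  (Y=2, X=0, Z=2, W=0) weight 1/198
  (Y=2, X=0, Z=3, W=0) weight 1/198
  (Y=2, X=1, Z=1, W=0) weight 1/396
  (Y=2, X=1, Z=2, W=0) weight 1/396
  (Y=2, X=1, Z=3, W=0) weight 1/396
  (Y=2, X=2, Z=1, W=0) weight 1/264
  (Y=2, X=2, Z=2, W=0) weight 1/264
  (Y=4, X=0, Z=1, W=1) weight 5/198
  … 27 more
Group by W:
  weight(W=0) = 1/12
  weight(W=1) = 5/24
Total weight = 1/12 + 5/24 = 7/24
P(W=0 | obs) = 1/12 / 7/24 = 2/7
P(W=1 | obs) = 5/24 / 7/24 = 5/7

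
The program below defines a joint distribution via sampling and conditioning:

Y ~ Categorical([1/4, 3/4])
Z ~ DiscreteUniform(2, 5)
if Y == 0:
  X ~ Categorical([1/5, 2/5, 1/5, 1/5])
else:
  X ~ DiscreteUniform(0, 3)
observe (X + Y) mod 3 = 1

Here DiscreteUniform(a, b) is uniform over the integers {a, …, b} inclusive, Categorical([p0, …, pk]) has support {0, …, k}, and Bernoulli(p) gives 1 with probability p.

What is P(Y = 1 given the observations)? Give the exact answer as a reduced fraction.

P(Y = 1 | obs) = 15/19

Enumerate traces; 12 have nonzero weight after conditioning:
  (Y=0, Z=2, X=1) weight 1/40
  (Y=0, Z=3, X=1) weight 1/40
  (Y=0, Z=4, X=1) weight 1/40
  (Y=0, Z=5, X=1) weight 1/40
  (Y=1, Z=2, X=0) weight 3/64
  (Y=1, Z=2, X=3) weight 3/64
  (Y=1, Z=3, X=0) weight 3/64
  (Y=1, Z=3, X=3) weight 3/64
  … 4 more
Group by Y:
  weight(Y=0) = 1/10
  weight(Y=1) = 3/8
Total weight = 1/10 + 3/8 = 19/40
P(Y=0 | obs) = 1/10 / 19/40 = 4/19
P(Y=1 | obs) = 3/8 / 19/40 = 15/19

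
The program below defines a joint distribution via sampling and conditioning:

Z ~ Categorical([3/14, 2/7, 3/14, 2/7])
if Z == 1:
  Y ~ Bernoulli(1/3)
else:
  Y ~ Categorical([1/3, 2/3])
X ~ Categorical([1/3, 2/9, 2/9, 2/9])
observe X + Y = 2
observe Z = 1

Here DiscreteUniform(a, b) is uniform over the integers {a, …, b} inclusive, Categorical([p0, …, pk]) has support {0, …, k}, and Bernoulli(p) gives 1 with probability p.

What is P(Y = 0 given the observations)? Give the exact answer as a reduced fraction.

P(Y = 0 | obs) = 2/3

Enumerate traces; 2 have nonzero weight after conditioning:
  (Z=1, Y=0, X=2) weight 8/189
  (Z=1, Y=1, X=1) weight 4/189
Group by Y:
  weight(Y=0) = 8/189
  weight(Y=1) = 4/189
Total weight = 8/189 + 4/189 = 4/63
P(Y=0 | obs) = 8/189 / 4/63 = 2/3
P(Y=1 | obs) = 4/189 / 4/63 = 1/3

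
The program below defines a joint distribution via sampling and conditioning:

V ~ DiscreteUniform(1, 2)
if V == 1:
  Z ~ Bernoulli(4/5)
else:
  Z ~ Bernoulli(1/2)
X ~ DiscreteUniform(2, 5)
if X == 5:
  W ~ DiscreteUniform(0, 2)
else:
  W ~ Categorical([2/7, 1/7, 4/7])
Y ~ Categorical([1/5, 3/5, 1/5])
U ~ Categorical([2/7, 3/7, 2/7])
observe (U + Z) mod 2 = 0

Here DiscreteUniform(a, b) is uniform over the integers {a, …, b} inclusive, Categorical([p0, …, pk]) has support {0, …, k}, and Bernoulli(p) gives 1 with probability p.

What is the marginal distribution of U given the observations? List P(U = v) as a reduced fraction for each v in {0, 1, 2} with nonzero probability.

Enumerate traces; 216 have nonzero weight after conditioning:
  (V=1, Z=0, X=2, W=0, Y=0, U=0) weight 1/2450
  (V=1, Z=0, X=2, W=0, Y=0, U=2) weight 1/2450
  (V=1, Z=0, X=2, W=0, Y=1, U=0) weight 3/2450
  (V=1, Z=0, X=2, W=0, Y=1, U=2) weight 3/2450
  (V=1, Z=0, X=2, W=0, Y=2, U=0) weight 1/2450
  (V=1, Z=0, X=2, W=0, Y=2, U=2) weight 1/2450
  (V=1, Z=0, X=2, W=1, Y=0, U=0) weight 1/4900
  (V=1, Z=0, X=2, W=1, Y=0, U=2) weight 1/4900
  (V=1, Z=1, X=2, W=0, Y=0, U=1) weight 3/1225
  … 207 more
Group by U:
  weight(U=0) = 1/10
  weight(U=1) = 39/140
  weight(U=2) = 1/10
Total weight = 1/10 + 39/140 + 1/10 = 67/140
P(U=0 | obs) = 1/10 / 67/140 = 14/67
P(U=1 | obs) = 39/140 / 67/140 = 39/67
P(U=2 | obs) = 1/10 / 67/140 = 14/67

P(U=0) = 14/67, P(U=1) = 39/67, P(U=2) = 14/67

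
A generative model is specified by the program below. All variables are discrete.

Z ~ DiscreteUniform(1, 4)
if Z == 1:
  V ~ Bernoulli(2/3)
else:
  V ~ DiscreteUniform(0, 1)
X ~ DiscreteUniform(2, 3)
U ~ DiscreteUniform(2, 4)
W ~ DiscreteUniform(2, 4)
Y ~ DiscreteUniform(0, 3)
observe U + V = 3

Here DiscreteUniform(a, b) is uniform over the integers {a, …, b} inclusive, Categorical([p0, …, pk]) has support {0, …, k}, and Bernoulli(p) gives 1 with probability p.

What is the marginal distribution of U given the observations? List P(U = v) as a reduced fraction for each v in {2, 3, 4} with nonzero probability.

P(U=2) = 13/24, P(U=3) = 11/24

Enumerate traces; 192 have nonzero weight after conditioning:
  (Z=1, V=0, X=2, U=3, W=2, Y=0) weight 1/864
  (Z=1, V=0, X=2, U=3, W=2, Y=1) weight 1/864
  (Z=1, V=0, X=2, U=3, W=2, Y=2) weight 1/864
  (Z=1, V=0, X=2, U=3, W=2, Y=3) weight 1/864
  (Z=1, V=0, X=2, U=3, W=3, Y=0) weight 1/864
  (Z=1, V=0, X=2, U=3, W=3, Y=1) weight 1/864
  (Z=1, V=0, X=2, U=3, W=3, Y=2) weight 1/864
  (Z=1, V=0, X=2, U=3, W=3, Y=3) weight 1/864
  (Z=1, V=1, X=2, U=2, W=2, Y=0) weight 1/432
  … 183 more
Group by U:
  weight(U=2) = 13/72
  weight(U=3) = 11/72
Total weight = 13/72 + 11/72 = 1/3
P(U=2 | obs) = 13/72 / 1/3 = 13/24
P(U=3 | obs) = 11/72 / 1/3 = 11/24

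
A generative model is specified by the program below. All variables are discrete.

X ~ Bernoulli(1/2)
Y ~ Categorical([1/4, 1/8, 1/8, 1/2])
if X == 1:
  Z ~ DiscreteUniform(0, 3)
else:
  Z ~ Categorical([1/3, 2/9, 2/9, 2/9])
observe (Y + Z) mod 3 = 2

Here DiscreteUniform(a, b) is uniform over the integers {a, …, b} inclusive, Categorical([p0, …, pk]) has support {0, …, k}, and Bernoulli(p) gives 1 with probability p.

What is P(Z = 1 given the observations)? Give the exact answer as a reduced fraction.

Enumerate traces; 10 have nonzero weight after conditioning:
  (X=0, Y=0, Z=2) weight 1/36
  (X=0, Y=1, Z=1) weight 1/72
  (X=0, Y=2, Z=0) weight 1/48
  (X=0, Y=2, Z=3) weight 1/72
  (X=0, Y=3, Z=2) weight 1/18
  (X=1, Y=0, Z=2) weight 1/32
  (X=1, Y=1, Z=1) weight 1/64
  (X=1, Y=2, Z=0) weight 1/64
  … 2 more
Group by Z:
  weight(Z=0) = 7/192
  weight(Z=1) = 17/576
  weight(Z=2) = 17/96
  weight(Z=3) = 17/576
Total weight = 7/192 + 17/576 + 17/96 + 17/576 = 157/576
P(Z=0 | obs) = 7/192 / 157/576 = 21/157
P(Z=1 | obs) = 17/576 / 157/576 = 17/157
P(Z=2 | obs) = 17/96 / 157/576 = 102/157
P(Z=3 | obs) = 17/576 / 157/576 = 17/157

P(Z = 1 | obs) = 17/157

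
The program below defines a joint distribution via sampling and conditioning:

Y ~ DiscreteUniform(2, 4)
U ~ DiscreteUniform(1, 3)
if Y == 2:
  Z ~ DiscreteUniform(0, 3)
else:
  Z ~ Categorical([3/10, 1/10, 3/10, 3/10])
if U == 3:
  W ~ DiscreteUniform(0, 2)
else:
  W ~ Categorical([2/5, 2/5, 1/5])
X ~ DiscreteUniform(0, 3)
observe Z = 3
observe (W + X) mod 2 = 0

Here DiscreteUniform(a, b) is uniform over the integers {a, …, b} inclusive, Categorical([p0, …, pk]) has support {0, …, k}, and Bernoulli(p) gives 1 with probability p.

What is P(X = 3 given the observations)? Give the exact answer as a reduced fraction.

P(X = 3 | obs) = 17/90

Enumerate traces; 54 have nonzero weight after conditioning:
  (Y=2, U=1, Z=3, W=0, X=0) weight 1/360
  (Y=2, U=1, Z=3, W=0, X=2) weight 1/360
  (Y=2, U=1, Z=3, W=1, X=1) weight 1/360
  (Y=2, U=1, Z=3, W=1, X=3) weight 1/360
  (Y=2, U=1, Z=3, W=2, X=0) weight 1/720
  (Y=2, U=1, Z=3, W=2, X=2) weight 1/720
  (Y=2, U=2, Z=3, W=0, X=0) weight 1/360
  (Y=2, U=2, Z=3, W=0, X=2) weight 1/360
  … 46 more
Group by X:
  weight(X=0) = 119/2700
  weight(X=1) = 289/10800
  weight(X=2) = 119/2700
  weight(X=3) = 289/10800
Total weight = 119/2700 + 289/10800 + 119/2700 + 289/10800 = 17/120
P(X=0 | obs) = 119/2700 / 17/120 = 14/45
P(X=1 | obs) = 289/10800 / 17/120 = 17/90
P(X=2 | obs) = 119/2700 / 17/120 = 14/45
P(X=3 | obs) = 289/10800 / 17/120 = 17/90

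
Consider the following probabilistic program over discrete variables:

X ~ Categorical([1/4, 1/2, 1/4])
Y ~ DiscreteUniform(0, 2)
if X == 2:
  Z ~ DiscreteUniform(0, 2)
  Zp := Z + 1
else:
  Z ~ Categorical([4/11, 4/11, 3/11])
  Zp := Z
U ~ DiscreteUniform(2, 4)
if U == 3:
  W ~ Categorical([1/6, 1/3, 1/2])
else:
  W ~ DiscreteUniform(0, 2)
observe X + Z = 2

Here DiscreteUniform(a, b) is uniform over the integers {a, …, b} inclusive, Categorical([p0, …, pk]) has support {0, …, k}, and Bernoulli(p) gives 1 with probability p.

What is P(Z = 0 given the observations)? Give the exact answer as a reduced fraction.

Enumerate traces; 81 have nonzero weight after conditioning:
  (X=0, Y=0, Z=2, U=2, W=0) weight 1/396
  (X=0, Y=0, Z=2, U=2, W=1) weight 1/396
  (X=0, Y=0, Z=2, U=2, W=2) weight 1/396
  (X=0, Y=0, Z=2, U=3, W=0) weight 1/792
  (X=0, Y=0, Z=2, U=3, W=1) weight 1/396
  (X=0, Y=0, Z=2, U=3, W=2) weight 1/264
  (X=0, Y=0, Z=2, U=4, W=0) weight 1/396
  (X=0, Y=0, Z=2, U=4, W=1) weight 1/396
  (X=1, Y=0, Z=1, U=2, W=0) weight 2/297
  (X=2, Y=0, Z=0, U=2, W=0) weight 1/324
  … 71 more
Group by Z:
  weight(Z=0) = 1/12
  weight(Z=1) = 2/11
  weight(Z=2) = 3/44
Total weight = 1/12 + 2/11 + 3/44 = 1/3
P(Z=0 | obs) = 1/12 / 1/3 = 1/4
P(Z=1 | obs) = 2/11 / 1/3 = 6/11
P(Z=2 | obs) = 3/44 / 1/3 = 9/44

P(Z = 0 | obs) = 1/4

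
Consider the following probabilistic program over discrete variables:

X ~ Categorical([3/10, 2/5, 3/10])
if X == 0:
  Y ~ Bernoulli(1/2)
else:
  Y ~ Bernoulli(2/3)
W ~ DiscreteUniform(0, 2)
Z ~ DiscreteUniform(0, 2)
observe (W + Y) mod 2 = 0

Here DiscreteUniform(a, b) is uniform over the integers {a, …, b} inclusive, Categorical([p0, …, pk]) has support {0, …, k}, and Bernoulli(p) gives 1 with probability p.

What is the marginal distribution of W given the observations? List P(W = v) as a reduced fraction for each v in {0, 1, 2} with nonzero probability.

P(W=0) = 23/83, P(W=1) = 37/83, P(W=2) = 23/83

Enumerate traces; 27 have nonzero weight after conditioning:
  (X=0, Y=0, W=0, Z=0) weight 1/60
  (X=0, Y=0, W=0, Z=1) weight 1/60
  (X=0, Y=0, W=0, Z=2) weight 1/60
  (X=0, Y=0, W=2, Z=0) weight 1/60
  (X=0, Y=0, W=2, Z=1) weight 1/60
  (X=0, Y=0, W=2, Z=2) weight 1/60
  (X=0, Y=1, W=1, Z=0) weight 1/60
  (X=0, Y=1, W=1, Z=1) weight 1/60
  … 19 more
Group by W:
  weight(W=0) = 23/180
  weight(W=1) = 37/180
  weight(W=2) = 23/180
Total weight = 23/180 + 37/180 + 23/180 = 83/180
P(W=0 | obs) = 23/180 / 83/180 = 23/83
P(W=1 | obs) = 37/180 / 83/180 = 37/83
P(W=2 | obs) = 23/180 / 83/180 = 23/83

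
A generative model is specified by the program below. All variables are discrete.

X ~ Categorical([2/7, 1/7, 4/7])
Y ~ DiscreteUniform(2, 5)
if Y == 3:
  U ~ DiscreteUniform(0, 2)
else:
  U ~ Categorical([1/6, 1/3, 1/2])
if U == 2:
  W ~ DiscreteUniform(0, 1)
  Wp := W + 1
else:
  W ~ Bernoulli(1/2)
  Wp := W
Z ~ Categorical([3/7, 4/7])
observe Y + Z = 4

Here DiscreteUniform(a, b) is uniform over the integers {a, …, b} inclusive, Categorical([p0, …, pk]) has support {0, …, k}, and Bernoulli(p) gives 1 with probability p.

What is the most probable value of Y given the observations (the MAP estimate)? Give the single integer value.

Enumerate traces; 36 have nonzero weight after conditioning:
  (X=0, Y=3, U=0, W=0, Z=1) weight 1/147
  (X=0, Y=3, U=0, W=1, Z=1) weight 1/147
  (X=0, Y=3, U=1, W=0, Z=1) weight 1/147
  (X=0, Y=3, U=1, W=1, Z=1) weight 1/147
  (X=0, Y=3, U=2, W=0, Z=1) weight 1/147
  (X=0, Y=3, U=2, W=1, Z=1) weight 1/147
  (X=0, Y=4, U=0, W=0, Z=0) weight 1/392
  (X=0, Y=4, U=0, W=1, Z=0) weight 1/392
  … 28 more
Group by Y:
  weight(Y=3) = 1/7
  weight(Y=4) = 3/28
Total weight = 1/7 + 3/28 = 1/4
P(Y=3 | obs) = 1/7 / 1/4 = 4/7
P(Y=4 | obs) = 3/28 / 1/4 = 3/7
argmax = 3

argmax_v P(Y = v | obs) = 3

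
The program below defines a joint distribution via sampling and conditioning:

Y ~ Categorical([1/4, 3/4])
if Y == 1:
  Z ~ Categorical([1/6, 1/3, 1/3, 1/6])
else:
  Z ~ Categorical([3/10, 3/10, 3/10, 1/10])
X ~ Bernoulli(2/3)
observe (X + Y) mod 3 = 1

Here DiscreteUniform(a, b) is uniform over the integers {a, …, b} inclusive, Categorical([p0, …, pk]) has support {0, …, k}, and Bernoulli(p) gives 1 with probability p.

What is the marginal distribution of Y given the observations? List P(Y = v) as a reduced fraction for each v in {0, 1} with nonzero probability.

P(Y=0) = 2/5, P(Y=1) = 3/5

Enumerate traces; 8 have nonzero weight after conditioning:
  (Y=0, Z=0, X=1) weight 1/20
  (Y=0, Z=1, X=1) weight 1/20
  (Y=0, Z=2, X=1) weight 1/20
  (Y=0, Z=3, X=1) weight 1/60
  (Y=1, Z=0, X=0) weight 1/24
  (Y=1, Z=1, X=0) weight 1/12
  (Y=1, Z=2, X=0) weight 1/12
  (Y=1, Z=3, X=0) weight 1/24
Group by Y:
  weight(Y=0) = 1/6
  weight(Y=1) = 1/4
Total weight = 1/6 + 1/4 = 5/12
P(Y=0 | obs) = 1/6 / 5/12 = 2/5
P(Y=1 | obs) = 1/4 / 5/12 = 3/5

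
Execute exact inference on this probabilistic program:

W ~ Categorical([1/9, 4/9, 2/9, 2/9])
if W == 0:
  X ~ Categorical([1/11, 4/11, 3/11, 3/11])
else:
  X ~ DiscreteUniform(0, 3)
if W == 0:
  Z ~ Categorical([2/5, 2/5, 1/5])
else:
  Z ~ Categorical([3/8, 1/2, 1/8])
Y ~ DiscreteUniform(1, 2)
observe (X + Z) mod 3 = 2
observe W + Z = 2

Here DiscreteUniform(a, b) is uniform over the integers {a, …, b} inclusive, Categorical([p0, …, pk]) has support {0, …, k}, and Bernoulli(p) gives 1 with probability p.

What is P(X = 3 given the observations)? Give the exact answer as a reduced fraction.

Enumerate traces; 8 have nonzero weight after conditioning:
  (W=0, X=0, Z=2, Y=1) weight 1/990
  (W=0, X=0, Z=2, Y=2) weight 1/990
  (W=0, X=3, Z=2, Y=1) weight 1/330
  (W=0, X=3, Z=2, Y=2) weight 1/330
  (W=1, X=1, Z=1, Y=1) weight 1/36
  (W=1, X=1, Z=1, Y=2) weight 1/36
  (W=2, X=2, Z=0, Y=1) weight 1/96
  (W=2, X=2, Z=0, Y=2) weight 1/96
Group by X:
  weight(X=0) = 1/495
  weight(X=1) = 1/18
  weight(X=2) = 1/48
  weight(X=3) = 1/165
Total weight = 1/495 + 1/18 + 1/48 + 1/165 = 223/2640
P(X=0 | obs) = 1/495 / 223/2640 = 16/669
P(X=1 | obs) = 1/18 / 223/2640 = 440/669
P(X=2 | obs) = 1/48 / 223/2640 = 55/223
P(X=3 | obs) = 1/165 / 223/2640 = 16/223

P(X = 3 | obs) = 16/223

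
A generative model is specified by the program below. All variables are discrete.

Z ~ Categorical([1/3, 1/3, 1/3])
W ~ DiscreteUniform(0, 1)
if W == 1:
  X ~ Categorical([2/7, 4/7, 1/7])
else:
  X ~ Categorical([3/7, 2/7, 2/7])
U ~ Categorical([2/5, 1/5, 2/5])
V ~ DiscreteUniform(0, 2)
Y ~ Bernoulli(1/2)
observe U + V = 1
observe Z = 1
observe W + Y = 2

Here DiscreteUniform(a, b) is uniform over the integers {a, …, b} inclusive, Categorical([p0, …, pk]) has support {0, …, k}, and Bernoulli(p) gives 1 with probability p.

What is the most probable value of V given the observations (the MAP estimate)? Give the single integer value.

argmax_v P(V = v | obs) = 1

Enumerate traces; 6 have nonzero weight after conditioning:
  (Z=1, W=1, X=0, U=0, V=1, Y=1) weight 1/315
  (Z=1, W=1, X=0, U=1, V=0, Y=1) weight 1/630
  (Z=1, W=1, X=1, U=0, V=1, Y=1) weight 2/315
  (Z=1, W=1, X=1, U=1, V=0, Y=1) weight 1/315
  (Z=1, W=1, X=2, U=0, V=1, Y=1) weight 1/630
  (Z=1, W=1, X=2, U=1, V=0, Y=1) weight 1/1260
Group by V:
  weight(V=0) = 1/180
  weight(V=1) = 1/90
Total weight = 1/180 + 1/90 = 1/60
P(V=0 | obs) = 1/180 / 1/60 = 1/3
P(V=1 | obs) = 1/90 / 1/60 = 2/3
argmax = 1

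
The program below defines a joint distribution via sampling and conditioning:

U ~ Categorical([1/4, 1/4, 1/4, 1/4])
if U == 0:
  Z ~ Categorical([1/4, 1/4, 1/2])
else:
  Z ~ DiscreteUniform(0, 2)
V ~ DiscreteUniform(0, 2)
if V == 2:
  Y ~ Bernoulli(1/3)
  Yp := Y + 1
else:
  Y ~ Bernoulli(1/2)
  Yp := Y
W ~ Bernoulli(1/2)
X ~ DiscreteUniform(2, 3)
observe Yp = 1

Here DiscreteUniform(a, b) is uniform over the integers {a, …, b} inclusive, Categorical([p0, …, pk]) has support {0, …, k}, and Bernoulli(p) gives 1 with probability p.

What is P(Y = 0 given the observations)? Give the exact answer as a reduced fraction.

P(Y = 0 | obs) = 2/5

Enumerate traces; 144 have nonzero weight after conditioning:
  (U=0, Z=0, V=0, Y=1, W=0, X=2) weight 1/384
  (U=0, Z=0, V=0, Y=1, W=0, X=3) weight 1/384
  (U=0, Z=0, V=0, Y=1, W=1, X=2) weight 1/384
  (U=0, Z=0, V=0, Y=1, W=1, X=3) weight 1/384
  (U=0, Z=0, V=1, Y=1, W=0, X=2) weight 1/384
  (U=0, Z=0, V=1, Y=1, W=0, X=3) weight 1/384
  (U=0, Z=0, V=1, Y=1, W=1, X=2) weight 1/384
  (U=0, Z=0, V=1, Y=1, W=1, X=3) weight 1/384
  (U=0, Z=0, V=2, Y=0, W=0, X=2) weight 1/288
  … 135 more
Group by Y:
  weight(Y=0) = 2/9
  weight(Y=1) = 1/3
Total weight = 2/9 + 1/3 = 5/9
P(Y=0 | obs) = 2/9 / 5/9 = 2/5
P(Y=1 | obs) = 1/3 / 5/9 = 3/5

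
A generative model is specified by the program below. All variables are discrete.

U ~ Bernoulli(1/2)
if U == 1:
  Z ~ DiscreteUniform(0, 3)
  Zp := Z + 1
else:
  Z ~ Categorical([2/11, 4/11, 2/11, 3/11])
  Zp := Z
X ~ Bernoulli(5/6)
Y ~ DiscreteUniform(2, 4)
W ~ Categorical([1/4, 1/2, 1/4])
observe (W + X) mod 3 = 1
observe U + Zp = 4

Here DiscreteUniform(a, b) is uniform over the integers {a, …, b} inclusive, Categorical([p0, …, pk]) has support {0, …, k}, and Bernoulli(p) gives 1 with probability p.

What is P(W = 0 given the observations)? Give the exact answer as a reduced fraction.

P(W = 0 | obs) = 5/7

Enumerate traces; 6 have nonzero weight after conditioning:
  (U=1, Z=2, X=0, Y=2, W=1) weight 1/288
  (U=1, Z=2, X=0, Y=3, W=1) weight 1/288
  (U=1, Z=2, X=0, Y=4, W=1) weight 1/288
  (U=1, Z=2, X=1, Y=2, W=0) weight 5/576
  (U=1, Z=2, X=1, Y=3, W=0) weight 5/576
  (U=1, Z=2, X=1, Y=4, W=0) weight 5/576
Group by W:
  weight(W=0) = 5/192
  weight(W=1) = 1/96
Total weight = 5/192 + 1/96 = 7/192
P(W=0 | obs) = 5/192 / 7/192 = 5/7
P(W=1 | obs) = 1/96 / 7/192 = 2/7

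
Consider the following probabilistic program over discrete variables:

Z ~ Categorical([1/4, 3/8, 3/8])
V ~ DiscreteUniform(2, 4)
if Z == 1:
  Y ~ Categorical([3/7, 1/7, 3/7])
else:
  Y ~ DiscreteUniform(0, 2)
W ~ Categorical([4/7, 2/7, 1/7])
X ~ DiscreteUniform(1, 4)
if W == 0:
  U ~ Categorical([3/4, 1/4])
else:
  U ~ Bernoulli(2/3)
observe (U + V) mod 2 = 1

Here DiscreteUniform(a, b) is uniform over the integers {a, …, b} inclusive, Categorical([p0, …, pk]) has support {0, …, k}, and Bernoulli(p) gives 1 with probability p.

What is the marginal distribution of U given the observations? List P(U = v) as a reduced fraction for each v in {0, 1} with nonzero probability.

Enumerate traces; 324 have nonzero weight after conditioning:
  (Z=0, V=2, Y=0, W=0, X=1, U=1) weight 1/1008
  (Z=0, V=2, Y=0, W=0, X=2, U=1) weight 1/1008
  (Z=0, V=2, Y=0, W=0, X=3, U=1) weight 1/1008
  (Z=0, V=2, Y=0, W=0, X=4, U=1) weight 1/1008
  (Z=0, V=2, Y=0, W=1, X=1, U=1) weight 1/756
  (Z=0, V=2, Y=0, W=1, X=2, U=1) weight 1/756
  (Z=0, V=2, Y=0, W=1, X=3, U=1) weight 1/756
  (Z=0, V=2, Y=0, W=1, X=4, U=1) weight 1/756
  (Z=0, V=3, Y=0, W=0, X=1, U=0) weight 1/336
  … 315 more
Group by U:
  weight(U=0) = 4/21
  weight(U=1) = 2/7
Total weight = 4/21 + 2/7 = 10/21
P(U=0 | obs) = 4/21 / 10/21 = 2/5
P(U=1 | obs) = 2/7 / 10/21 = 3/5

P(U=0) = 2/5, P(U=1) = 3/5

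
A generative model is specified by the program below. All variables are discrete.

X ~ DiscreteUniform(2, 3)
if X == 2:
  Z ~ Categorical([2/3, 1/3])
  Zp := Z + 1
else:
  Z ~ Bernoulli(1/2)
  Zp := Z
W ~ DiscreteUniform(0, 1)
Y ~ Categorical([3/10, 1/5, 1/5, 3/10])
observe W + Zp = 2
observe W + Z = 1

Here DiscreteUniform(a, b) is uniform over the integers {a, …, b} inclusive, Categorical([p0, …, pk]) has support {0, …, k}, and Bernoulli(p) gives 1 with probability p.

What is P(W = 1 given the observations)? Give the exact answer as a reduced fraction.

Enumerate traces; 8 have nonzero weight after conditioning:
  (X=2, Z=0, W=1, Y=0) weight 1/20
  (X=2, Z=0, W=1, Y=1) weight 1/30
  (X=2, Z=0, W=1, Y=2) weight 1/30
  (X=2, Z=0, W=1, Y=3) weight 1/20
  (X=2, Z=1, W=0, Y=0) weight 1/40
  (X=2, Z=1, W=0, Y=1) weight 1/60
  (X=2, Z=1, W=0, Y=2) weight 1/60
  (X=2, Z=1, W=0, Y=3) weight 1/40
Group by W:
  weight(W=0) = 1/12
  weight(W=1) = 1/6
Total weight = 1/12 + 1/6 = 1/4
P(W=0 | obs) = 1/12 / 1/4 = 1/3
P(W=1 | obs) = 1/6 / 1/4 = 2/3

P(W = 1 | obs) = 2/3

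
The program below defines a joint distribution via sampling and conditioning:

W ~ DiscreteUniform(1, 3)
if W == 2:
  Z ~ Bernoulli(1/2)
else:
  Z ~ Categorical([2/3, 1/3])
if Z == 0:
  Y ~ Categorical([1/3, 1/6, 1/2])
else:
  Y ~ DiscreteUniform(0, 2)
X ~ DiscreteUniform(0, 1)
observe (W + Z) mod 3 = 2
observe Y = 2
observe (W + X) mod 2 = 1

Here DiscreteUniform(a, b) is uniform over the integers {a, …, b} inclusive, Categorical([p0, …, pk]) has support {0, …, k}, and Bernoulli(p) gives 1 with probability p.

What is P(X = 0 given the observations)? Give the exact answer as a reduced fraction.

P(X = 0 | obs) = 4/13

Enumerate traces; 2 have nonzero weight after conditioning:
  (W=1, Z=1, Y=2, X=0) weight 1/54
  (W=2, Z=0, Y=2, X=1) weight 1/24
Group by X:
  weight(X=0) = 1/54
  weight(X=1) = 1/24
Total weight = 1/54 + 1/24 = 13/216
P(X=0 | obs) = 1/54 / 13/216 = 4/13
P(X=1 | obs) = 1/24 / 13/216 = 9/13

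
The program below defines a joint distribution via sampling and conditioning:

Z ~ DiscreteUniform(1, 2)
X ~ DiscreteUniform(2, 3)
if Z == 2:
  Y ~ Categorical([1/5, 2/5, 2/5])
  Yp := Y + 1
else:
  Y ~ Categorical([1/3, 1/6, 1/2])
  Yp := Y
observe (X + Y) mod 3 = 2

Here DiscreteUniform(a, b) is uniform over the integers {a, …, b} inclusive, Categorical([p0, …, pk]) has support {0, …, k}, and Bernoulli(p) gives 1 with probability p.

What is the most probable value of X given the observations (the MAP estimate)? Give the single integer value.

Enumerate traces; 4 have nonzero weight after conditioning:
  (Z=1, X=2, Y=0) weight 1/12
  (Z=1, X=3, Y=2) weight 1/8
  (Z=2, X=2, Y=0) weight 1/20
  (Z=2, X=3, Y=2) weight 1/10
Group by X:
  weight(X=2) = 2/15
  weight(X=3) = 9/40
Total weight = 2/15 + 9/40 = 43/120
P(X=2 | obs) = 2/15 / 43/120 = 16/43
P(X=3 | obs) = 9/40 / 43/120 = 27/43
argmax = 3

argmax_v P(X = v | obs) = 3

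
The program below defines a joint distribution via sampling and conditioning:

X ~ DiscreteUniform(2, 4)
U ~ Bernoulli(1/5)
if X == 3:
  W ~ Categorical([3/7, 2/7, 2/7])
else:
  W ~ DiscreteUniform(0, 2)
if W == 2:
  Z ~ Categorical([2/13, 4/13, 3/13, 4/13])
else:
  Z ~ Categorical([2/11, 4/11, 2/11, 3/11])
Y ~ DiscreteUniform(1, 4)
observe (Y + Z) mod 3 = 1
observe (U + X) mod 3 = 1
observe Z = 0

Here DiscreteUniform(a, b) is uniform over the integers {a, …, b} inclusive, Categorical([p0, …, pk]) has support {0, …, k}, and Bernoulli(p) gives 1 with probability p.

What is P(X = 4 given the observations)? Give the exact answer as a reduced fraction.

P(X = 4 | obs) = 1036/1297

Enumerate traces; 12 have nonzero weight after conditioning:
  (X=3, U=1, W=0, Z=0, Y=1) weight 1/770
  (X=3, U=1, W=0, Z=0, Y=4) weight 1/770
  (X=3, U=1, W=1, Z=0, Y=1) weight 1/1155
  (X=3, U=1, W=1, Z=0, Y=4) weight 1/1155
  (X=3, U=1, W=2, Z=0, Y=1) weight 1/1365
  (X=3, U=1, W=2, Z=0, Y=4) weight 1/1365
  (X=4, U=0, W=0, Z=0, Y=1) weight 2/495
  (X=4, U=0, W=0, Z=0, Y=4) weight 2/495
  … 4 more
Group by X:
  weight(X=3) = 29/5005
  weight(X=4) = 148/6435
Total weight = 29/5005 + 148/6435 = 1297/45045
P(X=3 | obs) = 29/5005 / 1297/45045 = 261/1297
P(X=4 | obs) = 148/6435 / 1297/45045 = 1036/1297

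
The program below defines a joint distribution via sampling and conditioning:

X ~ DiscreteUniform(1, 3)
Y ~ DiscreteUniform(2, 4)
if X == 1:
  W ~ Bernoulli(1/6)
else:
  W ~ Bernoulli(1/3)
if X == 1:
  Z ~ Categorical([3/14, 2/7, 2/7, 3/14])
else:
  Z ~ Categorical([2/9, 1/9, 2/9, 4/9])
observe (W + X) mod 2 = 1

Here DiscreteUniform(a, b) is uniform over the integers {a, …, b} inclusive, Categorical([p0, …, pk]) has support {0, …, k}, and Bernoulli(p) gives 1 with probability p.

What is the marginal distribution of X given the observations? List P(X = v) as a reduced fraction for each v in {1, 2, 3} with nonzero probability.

Enumerate traces; 36 have nonzero weight after conditioning:
  (X=1, Y=2, W=0, Z=0) weight 5/252
  (X=1, Y=2, W=0, Z=1) weight 5/189
  (X=1, Y=2, W=0, Z=2) weight 5/189
  (X=1, Y=2, W=0, Z=3) weight 5/252
  (X=1, Y=3, W=0, Z=0) weight 5/252
  (X=1, Y=3, W=0, Z=1) weight 5/189
  (X=1, Y=3, W=0, Z=2) weight 5/189
  (X=1, Y=3, W=0, Z=3) weight 5/252
  (X=2, Y=2, W=1, Z=0) weight 2/243
  (X=3, Y=2, W=0, Z=0) weight 4/243
  … 26 more
Group by X:
  weight(X=1) = 5/18
  weight(X=2) = 1/9
  weight(X=3) = 2/9
Total weight = 5/18 + 1/9 + 2/9 = 11/18
P(X=1 | obs) = 5/18 / 11/18 = 5/11
P(X=2 | obs) = 1/9 / 11/18 = 2/11
P(X=3 | obs) = 2/9 / 11/18 = 4/11

P(X=1) = 5/11, P(X=2) = 2/11, P(X=3) = 4/11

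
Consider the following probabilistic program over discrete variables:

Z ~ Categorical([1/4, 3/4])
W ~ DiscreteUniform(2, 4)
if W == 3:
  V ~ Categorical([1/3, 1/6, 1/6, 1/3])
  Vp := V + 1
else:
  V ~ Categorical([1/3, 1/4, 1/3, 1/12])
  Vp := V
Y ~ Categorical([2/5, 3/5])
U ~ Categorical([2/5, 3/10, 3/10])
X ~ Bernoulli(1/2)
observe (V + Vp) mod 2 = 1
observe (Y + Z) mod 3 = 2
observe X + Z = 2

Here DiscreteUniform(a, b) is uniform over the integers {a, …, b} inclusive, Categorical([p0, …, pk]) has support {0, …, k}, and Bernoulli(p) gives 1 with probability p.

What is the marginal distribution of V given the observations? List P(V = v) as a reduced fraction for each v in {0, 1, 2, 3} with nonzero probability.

P(V=0) = 1/3, P(V=1) = 1/6, P(V=2) = 1/6, P(V=3) = 1/3

Enumerate traces; 12 have nonzero weight after conditioning:
  (Z=1, W=3, V=0, Y=1, U=0, X=1) weight 1/100
  (Z=1, W=3, V=0, Y=1, U=1, X=1) weight 3/400
  (Z=1, W=3, V=0, Y=1, U=2, X=1) weight 3/400
  (Z=1, W=3, V=1, Y=1, U=0, X=1) weight 1/200
  (Z=1, W=3, V=1, Y=1, U=1, X=1) weight 3/800
  (Z=1, W=3, V=1, Y=1, U=2, X=1) weight 3/800
  (Z=1, W=3, V=2, Y=1, U=0, X=1) weight 1/200
  (Z=1, W=3, V=2, Y=1, U=1, X=1) weight 3/800
  (Z=1, W=3, V=3, Y=1, U=0, X=1) weight 1/100
  … 3 more
Group by V:
  weight(V=0) = 1/40
  weight(V=1) = 1/80
  weight(V=2) = 1/80
  weight(V=3) = 1/40
Total weight = 1/40 + 1/80 + 1/80 + 1/40 = 3/40
P(V=0 | obs) = 1/40 / 3/40 = 1/3
P(V=1 | obs) = 1/80 / 3/40 = 1/6
P(V=2 | obs) = 1/80 / 3/40 = 1/6
P(V=3 | obs) = 1/40 / 3/40 = 1/3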